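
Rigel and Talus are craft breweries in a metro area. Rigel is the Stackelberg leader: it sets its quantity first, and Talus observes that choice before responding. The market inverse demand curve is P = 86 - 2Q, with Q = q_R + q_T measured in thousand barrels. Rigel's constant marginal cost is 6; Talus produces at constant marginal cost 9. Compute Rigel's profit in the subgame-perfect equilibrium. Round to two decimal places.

430.56

The follower Talus best-responds to any q_R: π_T = (86 - 2Q)q_T - 9q_T.
Follower FOC: 77 - 2q_R - 4q_T = 0, so q_T(q_R) = (77 - 2q_R)/4.
Rigel substitutes q_T(q_R) into its own profit: π_R = q_R(86 - 2q_R - (77 - 2q_R)/2) - 6q_R = (95/2 - q_R)q_R - 6q_R.
Maximising: ∂π_R/∂q_R = 83/2 - 2q_R = 0, giving q_R = 83/4.
Then q_T = (77 - 2·(83/4))/4 = 71/8.
Price P = 86 - 2·(237/8) = 107/4.
Rigel's profit: (107/4 - 6)·(83/4) = 430.5625.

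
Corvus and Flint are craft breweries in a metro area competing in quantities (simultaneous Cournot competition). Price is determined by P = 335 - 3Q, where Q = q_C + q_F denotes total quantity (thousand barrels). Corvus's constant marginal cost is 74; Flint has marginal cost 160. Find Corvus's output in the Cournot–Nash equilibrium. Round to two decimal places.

Corvus's profit: π_C = (335 - 3Q)q_C - (74q_C). Setting ∂π_C/∂q_C = 0: 261 - 6q_C - 3(q_F) = 0.
Flint's profit: π_F = (335 - 3Q)q_F - (160q_F). Setting ∂π_F/∂q_F = 0: 175 - 6q_F - 3(q_C) = 0.
Rearranging gives the reaction functions q_C = (261 - 3q_F)/6 and q_F = (175 - 3q_C)/6.
Substituting one into the other gives q_C = 347/9 and q_F = 89/9.

38.56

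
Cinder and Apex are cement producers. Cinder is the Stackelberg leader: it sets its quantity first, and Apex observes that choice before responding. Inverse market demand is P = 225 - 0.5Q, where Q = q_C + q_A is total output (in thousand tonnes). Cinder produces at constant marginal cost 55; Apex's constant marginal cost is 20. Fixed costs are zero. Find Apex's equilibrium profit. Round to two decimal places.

9453.13

The follower Apex best-responds to any q_C: π_A = (225 - 0.5Q)q_A - 20q_A.
∂π_A/∂q_A = 205 - (1/2)q_C - q_A = 0 gives the reaction function q_A = (205 - (1/2)q_C).
The leader anticipates this reaction. Substituting into P = 225 - 0.5Q gives P = 245/2 - (1/4)q_C, so π_C = (245/2 - (1/4)q_C)q_C - 55q_C.
Leader FOC: 135/2 - (1/2)q_C = 0, so q_C = 135.
Then q_A = (205 - (1/2)·135) = 275/2.
Price P = 225 - (1/2)·(545/2) = 355/4.
Apex's profit: (355/4 - 20)·(275/2) = 9453.1250.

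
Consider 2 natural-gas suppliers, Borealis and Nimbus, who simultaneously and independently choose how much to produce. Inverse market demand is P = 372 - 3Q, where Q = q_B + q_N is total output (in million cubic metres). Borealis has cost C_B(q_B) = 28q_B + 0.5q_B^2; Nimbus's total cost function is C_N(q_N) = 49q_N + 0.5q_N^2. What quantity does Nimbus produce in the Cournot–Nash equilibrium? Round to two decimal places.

Borealis's profit: π_B = (372 - 3Q)q_B - (28q_B + (1/2)q_B²). Setting ∂π_B/∂q_B = 0: 344 - 7q_B - 3(q_N) = 0.
Nimbus's first-order condition: 323 - 7q_N - 3(q_B) = 0.
Rearranging gives the reaction functions q_B = (344 - 3q_N)/7 and q_N = (323 - 3q_B)/7.
Substituting one into the other gives q_B = 1439/40 and q_N = 1229/40.

30.73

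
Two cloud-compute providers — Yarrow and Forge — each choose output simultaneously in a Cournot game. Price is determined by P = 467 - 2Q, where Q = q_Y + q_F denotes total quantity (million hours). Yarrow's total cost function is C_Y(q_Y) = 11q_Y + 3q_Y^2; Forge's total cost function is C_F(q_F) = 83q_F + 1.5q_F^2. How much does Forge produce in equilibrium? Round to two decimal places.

Yarrow's profit: π_Y = (467 - 2Q)q_Y - (11q_Y + 3q_Y²). Setting ∂π_Y/∂q_Y = 0: 456 - 10q_Y - 2(q_F) = 0.
Forge's first-order condition: 384 - 7q_F - 2(q_Y) = 0.
Best responses: q_Y = (456 - 2q_F)/10, q_F = (384 - 2q_Y)/7.
Substituting one into the other gives q_Y = 404/11 and q_F = 488/11.

44.36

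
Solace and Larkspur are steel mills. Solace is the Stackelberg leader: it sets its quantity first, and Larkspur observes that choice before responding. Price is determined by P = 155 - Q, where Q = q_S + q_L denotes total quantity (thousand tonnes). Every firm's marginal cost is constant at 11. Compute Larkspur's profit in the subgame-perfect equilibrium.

The follower Larkspur best-responds to any q_S: π_L = (155 - Q)q_L - 11q_L.
Setting the follower's marginal profit to zero, 144 - q_S - 2q_L = 0, i.e. q_L = (144 - q_S)/2.
The leader anticipates this reaction. Substituting into P = 155 - Q gives P = 83 - (1/2)q_S, so π_S = (83 - (1/2)q_S)q_S - 11q_S.
The leader's first-order condition 72 - q_S = 0 yields q_S = 72.
Then q_L = (144 - 72)/2 = 36.
Price P = 155 - 108 = 47.
Larkspur's profit: (47 - 11)·36 = 1296.

1296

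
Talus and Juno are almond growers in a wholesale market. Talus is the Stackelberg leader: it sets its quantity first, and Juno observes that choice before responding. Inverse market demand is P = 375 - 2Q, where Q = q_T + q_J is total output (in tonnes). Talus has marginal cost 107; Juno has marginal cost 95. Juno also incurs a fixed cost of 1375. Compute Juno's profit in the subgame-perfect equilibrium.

1513

Solve by backward induction. Given q_T, the follower Juno maximises π_J = (375 - 2q_T - 2q_J)q_J - 95q_J.
∂π_J/∂q_J = 280 - 2q_T - 4q_J = 0 gives the reaction function q_J = (280 - 2q_T)/4.
The leader anticipates this reaction. Substituting into P = 375 - 2Q gives P = 235 - q_T, so π_T = (235 - q_T)q_T - 107q_T.
Leader FOC: 128 - 2q_T = 0, so q_T = 64.
Then q_J = (280 - 2·64)/4 = 38.
Price P = 375 - 2·102 = 171.
Juno's profit: (171 - 95)·38 - 1375 = 1513.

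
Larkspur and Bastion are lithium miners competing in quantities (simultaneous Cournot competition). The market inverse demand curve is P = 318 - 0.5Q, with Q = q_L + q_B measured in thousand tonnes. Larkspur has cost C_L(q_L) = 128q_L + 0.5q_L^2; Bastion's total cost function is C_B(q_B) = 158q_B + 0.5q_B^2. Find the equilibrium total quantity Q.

Larkspur's profit: π_L = (318 - 0.5Q)q_L - (128q_L + (1/2)q_L²). Setting ∂π_L/∂q_L = 0: 190 - 2q_L - (1/2)(q_B) = 0.
Bastion's profit: π_B = (318 - 0.5Q)q_B - (158q_B + (1/2)q_B²). Setting ∂π_B/∂q_B = 0: 160 - 2q_B - (1/2)(q_L) = 0.
Best responses: q_L = (190 - (1/2)q_B)/2, q_B = (160 - (1/2)q_L)/2.
Solving the pair: q_L = 80, q_B = 60.
Total output Q = 80 + 60 = 140.

140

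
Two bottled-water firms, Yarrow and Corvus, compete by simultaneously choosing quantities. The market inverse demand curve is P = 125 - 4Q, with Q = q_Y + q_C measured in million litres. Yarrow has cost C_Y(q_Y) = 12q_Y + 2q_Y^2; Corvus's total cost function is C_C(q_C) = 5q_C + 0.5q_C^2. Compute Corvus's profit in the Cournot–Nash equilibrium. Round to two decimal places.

Yarrow's profit: π_Y = (125 - 4Q)q_Y - (12q_Y + 2q_Y²). Setting ∂π_Y/∂q_Y = 0: 113 - 12q_Y - 4(q_C) = 0.
Corvus's first-order condition: 120 - 9q_C - 4(q_Y) = 0.
So q_Y = (113 - 4q_C)/12 and q_C = (120 - 4q_Y)/9.
Solving the pair: q_Y = 537/92, q_C = 247/23.
Price P = 125 - 4·(1525/92) = 1350/23.
Corvus's profit: (1350/23)·(247/23) - 5·(247/23) - (1/2)(247/23)² = 518.9802.

518.98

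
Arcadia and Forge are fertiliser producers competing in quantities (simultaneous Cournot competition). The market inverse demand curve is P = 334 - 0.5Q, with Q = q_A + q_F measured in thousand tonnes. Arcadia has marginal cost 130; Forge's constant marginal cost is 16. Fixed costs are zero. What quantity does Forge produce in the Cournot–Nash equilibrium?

Arcadia's profit: π_A = (334 - 0.5Q)q_A - (130q_A). Setting ∂π_A/∂q_A = 0: 204 - q_A - (1/2)(q_F) = 0.
Forge's first-order condition: 318 - q_F - (1/2)(q_A) = 0.
Best responses: q_A = (204 - (1/2)q_F), q_F = (318 - (1/2)q_A).
Solving the pair: q_A = 60, q_F = 288.

288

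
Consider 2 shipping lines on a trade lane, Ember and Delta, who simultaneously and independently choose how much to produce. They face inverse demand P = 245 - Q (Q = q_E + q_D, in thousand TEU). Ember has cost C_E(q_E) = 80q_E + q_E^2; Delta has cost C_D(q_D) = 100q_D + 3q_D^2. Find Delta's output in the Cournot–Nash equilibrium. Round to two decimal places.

Ember's profit: π_E = (245 - Q)q_E - (80q_E + q_E²). Setting ∂π_E/∂q_E = 0: 165 - 4q_E - (q_D) = 0.
Delta's profit: π_D = (245 - Q)q_D - (100q_D + 3q_D²). Setting ∂π_D/∂q_D = 0: 145 - 8q_D - (q_E) = 0.
Rearranging gives the reaction functions q_E = (165 - q_D)/4 and q_D = (145 - q_E)/8.
Solving the pair: q_E = 1175/31, q_D = 415/31.

13.39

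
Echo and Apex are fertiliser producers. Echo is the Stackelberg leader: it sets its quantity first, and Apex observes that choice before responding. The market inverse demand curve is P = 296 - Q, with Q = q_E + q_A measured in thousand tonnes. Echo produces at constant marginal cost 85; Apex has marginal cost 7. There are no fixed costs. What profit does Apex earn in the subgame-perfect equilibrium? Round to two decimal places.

12376.56

The follower Apex best-responds to any q_E: π_A = (296 - Q)q_A - 7q_A.
∂π_A/∂q_A = 289 - q_E - 2q_A = 0 gives the reaction function q_A = (289 - q_E)/2.
Echo substitutes q_A(q_E) into its own profit: π_E = q_E(296 - q_E - (289 - q_E)/2) - 85q_E = (303/2 - (1/2)q_E)q_E - 85q_E.
Leader FOC: 133/2 - q_E = 0, so q_E = 133/2.
Then q_A = (289 - 133/2)/2 = 445/4.
Price P = 296 - 711/4 = 473/4.
Apex's profit: (473/4 - 7)·(445/4) = 12376.5625.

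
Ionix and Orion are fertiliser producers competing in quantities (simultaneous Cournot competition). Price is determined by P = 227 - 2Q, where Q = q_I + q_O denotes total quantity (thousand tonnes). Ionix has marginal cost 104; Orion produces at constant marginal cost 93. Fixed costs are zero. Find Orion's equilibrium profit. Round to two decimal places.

1168.06

Ionix's profit: π_I = (227 - 2Q)q_I - (104q_I). Setting ∂π_I/∂q_I = 0: 123 - 4q_I - 2(q_O) = 0.
Orion's first-order condition: 134 - 4q_O - 2(q_I) = 0.
Rearranging gives the reaction functions q_I = (123 - 2q_O)/4 and q_O = (134 - 2q_I)/4.
Substituting one into the other gives q_I = 56/3 and q_O = 145/6.
Price P = 227 - 2·(257/6) = 424/3.
Orion's profit: (424/3 - 93)·(145/6) = 1168.0556.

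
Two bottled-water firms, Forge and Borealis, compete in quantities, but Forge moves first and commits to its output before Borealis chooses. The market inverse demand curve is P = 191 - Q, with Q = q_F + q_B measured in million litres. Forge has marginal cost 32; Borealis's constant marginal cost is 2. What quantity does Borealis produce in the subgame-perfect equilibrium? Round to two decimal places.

The follower Borealis best-responds to any q_F: π_B = (191 - Q)q_B - 2q_B.
Setting the follower's marginal profit to zero, 189 - q_F - 2q_B = 0, i.e. q_B = (189 - q_F)/2.
Forge substitutes q_B(q_F) into its own profit: π_F = q_F(191 - q_F - (189 - q_F)/2) - 32q_F = (193/2 - (1/2)q_F)q_F - 32q_F.
The leader's first-order condition 129/2 - q_F = 0 yields q_F = 129/2.
Then q_B = (189 - 129/2)/2 = 249/4.

62.25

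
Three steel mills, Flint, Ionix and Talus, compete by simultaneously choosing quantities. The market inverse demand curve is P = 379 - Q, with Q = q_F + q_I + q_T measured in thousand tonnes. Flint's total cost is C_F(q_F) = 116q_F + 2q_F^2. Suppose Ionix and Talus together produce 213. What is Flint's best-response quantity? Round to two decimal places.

With rivals' combined output fixed at 213, Flint's profit is π_F = (379 - 213 - q_F)q_F - (116q_F + 2q_F²) = (166 - q_F)q_F - (116q_F + 2q_F²).
∂π_F/∂q_F = 50 - 6q_F = 0, so q_F = 25/3.

8.33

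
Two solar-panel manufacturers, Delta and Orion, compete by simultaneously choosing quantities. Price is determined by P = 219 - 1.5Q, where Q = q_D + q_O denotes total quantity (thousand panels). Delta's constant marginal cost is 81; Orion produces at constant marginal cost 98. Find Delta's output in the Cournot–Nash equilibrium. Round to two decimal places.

34.44

Delta's profit: π_D = (219 - 1.5Q)q_D - (81q_D). Setting ∂π_D/∂q_D = 0: 138 - 3q_D - (3/2)(q_O) = 0.
Orion's profit: π_O = (219 - 1.5Q)q_O - (98q_O). Setting ∂π_O/∂q_O = 0: 121 - 3q_O - (3/2)(q_D) = 0.
Rearranging gives the reaction functions q_D = (138 - (3/2)q_O)/3 and q_O = (121 - (3/2)q_D)/3.
Solving the pair: q_D = 310/9, q_O = 208/9.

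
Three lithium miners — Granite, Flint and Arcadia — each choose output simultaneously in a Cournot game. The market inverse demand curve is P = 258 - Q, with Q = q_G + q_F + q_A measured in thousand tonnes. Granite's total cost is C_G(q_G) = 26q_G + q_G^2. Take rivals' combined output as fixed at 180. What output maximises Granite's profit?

13

With rivals' combined output fixed at 180, Granite's profit is π_G = (258 - 180 - q_G)q_G - (26q_G + q_G²) = (78 - q_G)q_G - (26q_G + q_G²).
∂π_G/∂q_G = 52 - 4q_G = 0, so q_G = 13.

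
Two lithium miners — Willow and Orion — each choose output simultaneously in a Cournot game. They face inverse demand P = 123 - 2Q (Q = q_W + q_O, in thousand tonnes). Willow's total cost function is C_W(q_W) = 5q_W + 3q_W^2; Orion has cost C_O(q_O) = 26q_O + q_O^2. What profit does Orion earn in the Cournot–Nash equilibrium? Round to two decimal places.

Willow's profit: π_W = (123 - 2Q)q_W - (5q_W + 3q_W²). Setting ∂π_W/∂q_W = 0: 118 - 10q_W - 2(q_O) = 0.
Orion's profit: π_O = (123 - 2Q)q_O - (26q_O + q_O²). Setting ∂π_O/∂q_O = 0: 97 - 6q_O - 2(q_W) = 0.
Rearranging gives the reaction functions q_W = (118 - 2q_O)/10 and q_O = (97 - 2q_W)/6.
Substituting one into the other gives q_W = 257/28 and q_O = 367/28.
Price P = 123 - 2·(156/7) = 549/7.
Orion's profit: (549/7)·(367/28) - 26·(367/28) - (367/28)² = 515.3916.

515.39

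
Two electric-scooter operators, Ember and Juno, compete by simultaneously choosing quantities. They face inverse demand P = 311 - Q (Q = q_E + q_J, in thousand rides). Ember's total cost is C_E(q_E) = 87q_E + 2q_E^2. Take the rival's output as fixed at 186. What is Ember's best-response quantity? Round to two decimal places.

6.33

With the rival's output fixed at 186, Ember's profit is π_E = (311 - 186 - q_E)q_E - (87q_E + 2q_E²) = (125 - q_E)q_E - (87q_E + 2q_E²).
∂π_E/∂q_E = 38 - 6q_E = 0, so q_E = 19/3.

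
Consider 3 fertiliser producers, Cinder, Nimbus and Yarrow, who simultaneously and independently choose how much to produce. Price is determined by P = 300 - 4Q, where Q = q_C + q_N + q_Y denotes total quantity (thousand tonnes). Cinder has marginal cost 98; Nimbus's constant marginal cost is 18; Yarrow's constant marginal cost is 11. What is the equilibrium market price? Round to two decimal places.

Cinder's profit: π_C = (300 - 4Q)q_C - (98q_C). Setting ∂π_C/∂q_C = 0: 202 - 8q_C - 4(q_N + q_Y) = 0.
Nimbus's first-order condition: 282 - 8q_N - 4(q_C + q_Y) = 0.
Yarrow's first-order condition: 289 - 8q_Y - 4(q_C + q_N) = 0.
Adding the 3 first-order conditions: 773 − 16Q = 0, so Q = 773/16.
Back-substituting: q_C = (202 − 773/4)/4 = 35/16, q_N = (282 − 773/4)/4 = 355/16, q_Y = (289 − 773/4)/4 = 383/16.
Total output Q = 773/16, so price P = 300 - 4·(773/16) = 427/4.

106.75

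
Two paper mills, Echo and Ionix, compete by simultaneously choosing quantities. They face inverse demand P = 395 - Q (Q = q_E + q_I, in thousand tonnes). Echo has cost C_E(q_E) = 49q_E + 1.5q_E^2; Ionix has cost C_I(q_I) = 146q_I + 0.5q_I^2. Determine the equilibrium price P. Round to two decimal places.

274.43

Echo's profit: π_E = (395 - Q)q_E - (49q_E + (3/2)q_E²). Setting ∂π_E/∂q_E = 0: 346 - 5q_E - (q_I) = 0.
Ionix's profit: π_I = (395 - Q)q_I - (146q_I + (1/2)q_I²). Setting ∂π_I/∂q_I = 0: 249 - 3q_I - (q_E) = 0.
Best responses: q_E = (346 - q_I)/5, q_I = (249 - q_E)/3.
Solving the pair: q_E = 789/14, q_I = 899/14.
Total output Q = 844/7, so price P = 395 - 844/7 = 1921/7.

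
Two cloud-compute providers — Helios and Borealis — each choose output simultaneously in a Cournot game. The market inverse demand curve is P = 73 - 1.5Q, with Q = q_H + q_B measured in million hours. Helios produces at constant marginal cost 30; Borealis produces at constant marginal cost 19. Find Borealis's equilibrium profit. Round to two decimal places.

Helios's profit: π_H = (73 - 1.5Q)q_H - (30q_H). Setting ∂π_H/∂q_H = 0: 43 - 3q_H - (3/2)(q_B) = 0.
Borealis's profit: π_B = (73 - 1.5Q)q_B - (19q_B). Setting ∂π_B/∂q_B = 0: 54 - 3q_B - (3/2)(q_H) = 0.
Rearranging gives the reaction functions q_H = (43 - (3/2)q_B)/3 and q_B = (54 - (3/2)q_H)/3.
Substituting one into the other gives q_H = 64/9 and q_B = 130/9.
Price P = 73 - (3/2)·(194/9) = 122/3.
Borealis's profit: (122/3 - 19)·(130/9) = 312.9630.

312.96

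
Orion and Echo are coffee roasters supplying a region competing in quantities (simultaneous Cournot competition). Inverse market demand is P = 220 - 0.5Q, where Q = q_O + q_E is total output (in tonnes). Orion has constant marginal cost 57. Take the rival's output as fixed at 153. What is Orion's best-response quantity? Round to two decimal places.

86.50

With the rival's output fixed at 153, Orion's profit is π_O = (220 - (1/2)·153 - (1/2)q_O)q_O - (57q_O) = (287/2 - (1/2)q_O)q_O - (57q_O).
∂π_O/∂q_O = 173/2 - q_O = 0, so q_O = 173/2.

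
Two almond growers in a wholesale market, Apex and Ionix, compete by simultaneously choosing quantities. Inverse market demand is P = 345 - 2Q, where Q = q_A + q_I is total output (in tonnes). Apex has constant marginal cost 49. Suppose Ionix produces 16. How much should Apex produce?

66

With the rival's output fixed at 16, Apex's profit is π_A = (345 - 2·16 - 2q_A)q_A - (49q_A) = (313 - 2q_A)q_A - (49q_A).
∂π_A/∂q_A = 264 - 4q_A = 0, so q_A = 66.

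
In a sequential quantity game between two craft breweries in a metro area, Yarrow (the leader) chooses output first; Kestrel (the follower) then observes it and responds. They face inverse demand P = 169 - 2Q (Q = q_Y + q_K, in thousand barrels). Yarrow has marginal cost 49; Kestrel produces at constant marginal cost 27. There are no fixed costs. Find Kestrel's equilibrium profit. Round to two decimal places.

The follower Kestrel best-responds to any q_Y: π_K = (169 - 2Q)q_K - 27q_K.
Setting the follower's marginal profit to zero, 142 - 2q_Y - 4q_K = 0, i.e. q_K = (142 - 2q_Y)/4.
Yarrow substitutes q_K(q_Y) into its own profit: π_Y = q_Y(169 - 2q_Y - (142 - 2q_Y)/2) - 49q_Y = (98 - q_Y)q_Y - 49q_Y.
Maximising: ∂π_Y/∂q_Y = 49 - 2q_Y = 0, giving q_Y = 49/2.
Then q_K = (142 - 2·(49/2))/4 = 93/4.
Price P = 169 - 2·(191/4) = 147/2.
Kestrel's profit: (147/2 - 27)·(93/4) = 1081.1250.

1081.13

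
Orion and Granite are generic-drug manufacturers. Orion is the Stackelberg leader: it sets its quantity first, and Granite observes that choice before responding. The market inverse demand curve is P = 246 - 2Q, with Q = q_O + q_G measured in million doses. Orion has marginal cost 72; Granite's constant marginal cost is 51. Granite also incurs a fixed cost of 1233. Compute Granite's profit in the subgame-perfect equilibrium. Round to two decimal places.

The follower Granite best-responds to any q_O: π_G = (246 - 2Q)q_G - 51q_G.
Follower FOC: 195 - 2q_O - 4q_G = 0, so q_G(q_O) = (195 - 2q_O)/4.
The leader anticipates this reaction. Substituting into P = 246 - 2Q gives P = 297/2 - q_O, so π_O = (297/2 - q_O)q_O - 72q_O.
Maximising: ∂π_O/∂q_O = 153/2 - 2q_O = 0, giving q_O = 153/4.
Then q_G = (195 - 2·(153/4))/4 = 237/8.
Price P = 246 - 2·(543/8) = 441/4.
Granite's profit: (441/4 - 51)·(237/8) - 1233 = 522.2813.

522.28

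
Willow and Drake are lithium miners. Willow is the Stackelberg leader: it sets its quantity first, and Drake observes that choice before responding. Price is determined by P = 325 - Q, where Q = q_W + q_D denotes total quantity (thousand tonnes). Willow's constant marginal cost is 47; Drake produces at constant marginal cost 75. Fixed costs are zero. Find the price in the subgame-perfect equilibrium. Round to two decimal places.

123.50

The follower Drake best-responds to any q_W: π_D = (325 - Q)q_D - 75q_D.
∂π_D/∂q_D = 250 - q_W - 2q_D = 0 gives the reaction function q_D = (250 - q_W)/2.
The leader anticipates this reaction. Substituting into P = 325 - Q gives P = 200 - (1/2)q_W, so π_W = (200 - (1/2)q_W)q_W - 47q_W.
The leader's first-order condition 153 - q_W = 0 yields q_W = 153.
Then q_D = (250 - 153)/2 = 97/2.
Total output Q = 403/2, so price P = 325 - 403/2 = 247/2.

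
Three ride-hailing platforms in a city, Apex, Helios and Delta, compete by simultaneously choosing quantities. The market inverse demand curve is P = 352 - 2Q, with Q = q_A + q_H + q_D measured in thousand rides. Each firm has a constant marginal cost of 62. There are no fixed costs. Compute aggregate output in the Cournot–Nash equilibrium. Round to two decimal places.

Each firm earns π_i = (352 - 2Q)q_i - 62q_i.
Setting ∂π_i/∂q_i = 0 with rivals' quantities fixed: 290 - 4q_i - 2·Σ_{j≠i} q_j = 0.
With identical firms every q_j equals q_i, so Σ_{j≠i} q_j = 2q_i and 290 = 8q_i, giving q_i = 145/4.
Total output Q = 145/4 + 145/4 + 145/4 = 435/4.

108.75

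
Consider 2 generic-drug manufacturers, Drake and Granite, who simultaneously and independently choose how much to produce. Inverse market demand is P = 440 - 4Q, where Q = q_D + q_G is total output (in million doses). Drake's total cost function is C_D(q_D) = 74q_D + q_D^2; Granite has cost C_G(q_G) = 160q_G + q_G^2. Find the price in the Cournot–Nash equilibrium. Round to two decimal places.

Drake's profit: π_D = (440 - 4Q)q_D - (74q_D + q_D²). Setting ∂π_D/∂q_D = 0: 366 - 10q_D - 4(q_G) = 0.
Granite's profit: π_G = (440 - 4Q)q_G - (160q_G + q_G²). Setting ∂π_G/∂q_G = 0: 280 - 10q_G - 4(q_D) = 0.
So q_D = (366 - 4q_G)/10 and q_G = (280 - 4q_D)/10.
Solving the pair: q_D = 635/21, q_G = 334/21.
Total output Q = 323/7, so price P = 440 - 4·(323/7) = 1788/7.

255.43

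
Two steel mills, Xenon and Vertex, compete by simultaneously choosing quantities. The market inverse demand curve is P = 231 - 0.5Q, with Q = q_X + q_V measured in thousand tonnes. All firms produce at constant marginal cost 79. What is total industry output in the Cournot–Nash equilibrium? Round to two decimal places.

Each firm earns π_i = (231 - 0.5Q)q_i - 79q_i.
First-order condition (treating rivals' output as given): 152 - q_i - (1/2)q_j = 0.
With identical firms every q_j equals q_i, so q_j = q_i and 152 = (3/2)q_i, giving q_i = 304/3.
Total output Q = 304/3 + 304/3 = 608/3.

202.67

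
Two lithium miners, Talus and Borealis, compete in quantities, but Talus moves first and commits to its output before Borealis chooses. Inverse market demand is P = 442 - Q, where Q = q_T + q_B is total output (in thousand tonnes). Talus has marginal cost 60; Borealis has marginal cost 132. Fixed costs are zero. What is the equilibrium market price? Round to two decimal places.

The follower Borealis best-responds to any q_T: π_B = (442 - Q)q_B - 132q_B.
Setting the follower's marginal profit to zero, 310 - q_T - 2q_B = 0, i.e. q_B = (310 - q_T)/2.
Talus substitutes q_B(q_T) into its own profit: π_T = q_T(442 - q_T - (310 - q_T)/2) - 60q_T = (287 - (1/2)q_T)q_T - 60q_T.
The leader's first-order condition 227 - q_T = 0 yields q_T = 227.
Then q_B = (310 - 227)/2 = 83/2.
Total output Q = 537/2, so price P = 442 - 537/2 = 347/2.

173.50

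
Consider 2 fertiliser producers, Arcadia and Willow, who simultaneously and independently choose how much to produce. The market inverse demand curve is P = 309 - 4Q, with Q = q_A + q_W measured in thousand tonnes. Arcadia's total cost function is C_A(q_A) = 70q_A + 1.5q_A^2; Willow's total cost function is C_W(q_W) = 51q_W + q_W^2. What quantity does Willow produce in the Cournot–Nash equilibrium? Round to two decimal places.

Arcadia's profit: π_A = (309 - 4Q)q_A - (70q_A + (3/2)q_A²). Setting ∂π_A/∂q_A = 0: 239 - 11q_A - 4(q_W) = 0.
Willow's profit: π_W = (309 - 4Q)q_W - (51q_W + q_W²). Setting ∂π_W/∂q_W = 0: 258 - 10q_W - 4(q_A) = 0.
Best responses: q_A = (239 - 4q_W)/11, q_W = (258 - 4q_A)/10.
Solving the pair: q_A = 679/47, q_W = 941/47.

20.02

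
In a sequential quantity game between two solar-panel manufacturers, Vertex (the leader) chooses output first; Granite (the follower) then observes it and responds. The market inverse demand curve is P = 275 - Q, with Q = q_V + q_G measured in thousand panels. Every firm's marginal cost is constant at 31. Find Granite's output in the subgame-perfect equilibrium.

61

The follower Granite best-responds to any q_V: π_G = (275 - Q)q_G - 31q_G.
∂π_G/∂q_G = 244 - q_V - 2q_G = 0 gives the reaction function q_G = (244 - q_V)/2.
Vertex substitutes q_G(q_V) into its own profit: π_V = q_V(275 - q_V - (244 - q_V)/2) - 31q_V = (153 - (1/2)q_V)q_V - 31q_V.
The leader's first-order condition 122 - q_V = 0 yields q_V = 122.
Then q_G = (244 - 122)/2 = 61.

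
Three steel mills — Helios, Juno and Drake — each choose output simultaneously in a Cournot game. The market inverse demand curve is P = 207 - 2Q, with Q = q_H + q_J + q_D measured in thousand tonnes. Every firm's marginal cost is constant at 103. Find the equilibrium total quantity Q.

Each firm earns π_i = (207 - 2Q)q_i - 103q_i.
Setting ∂π_i/∂q_i = 0 with rivals' quantities fixed: 104 - 4q_i - 2·Σ_{j≠i} q_j = 0.
By symmetry each firm produces the same amount; substituting Σ_{j≠i} q_j = 2q_i yields q_i = 104/8 = 13.
Total output Q = 13 + 13 + 13 = 39.

39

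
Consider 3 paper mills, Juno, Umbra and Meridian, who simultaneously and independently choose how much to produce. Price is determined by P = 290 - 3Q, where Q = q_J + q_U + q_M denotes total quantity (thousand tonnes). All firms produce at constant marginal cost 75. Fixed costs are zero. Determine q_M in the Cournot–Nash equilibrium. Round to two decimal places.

17.92

Each firm earns π_i = (290 - 3Q)q_i - 75q_i.
Setting ∂π_i/∂q_i = 0 with rivals' quantities fixed: 215 - 6q_i - 3·Σ_{j≠i} q_j = 0.
With identical firms every q_j equals q_i, so Σ_{j≠i} q_j = 2q_i and 215 = 12q_i, giving q_i = 215/12.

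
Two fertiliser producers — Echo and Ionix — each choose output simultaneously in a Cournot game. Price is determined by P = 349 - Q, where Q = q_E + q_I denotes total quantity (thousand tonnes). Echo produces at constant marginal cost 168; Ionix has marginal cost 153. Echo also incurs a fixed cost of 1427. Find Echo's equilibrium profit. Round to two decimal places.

Echo's profit: π_E = (349 - Q)q_E - (168q_E). Setting ∂π_E/∂q_E = 0: 181 - 2q_E - (q_I) = 0.
Ionix's profit: π_I = (349 - Q)q_I - (153q_I). Setting ∂π_I/∂q_I = 0: 196 - 2q_I - (q_E) = 0.
Best responses: q_E = (181 - q_I)/2, q_I = (196 - q_E)/2.
Substituting one into the other gives q_E = 166/3 and q_I = 211/3.
Price P = 349 - 377/3 = 670/3.
Echo's profit: (670/3 - 168)·(166/3) - 1427 = 1634.7778.

1634.78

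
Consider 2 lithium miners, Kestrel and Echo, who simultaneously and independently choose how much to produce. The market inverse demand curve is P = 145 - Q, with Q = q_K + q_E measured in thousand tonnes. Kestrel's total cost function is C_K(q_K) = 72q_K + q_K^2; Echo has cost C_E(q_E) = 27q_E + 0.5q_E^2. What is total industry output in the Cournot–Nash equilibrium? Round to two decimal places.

45.45

Kestrel's profit: π_K = (145 - Q)q_K - (72q_K + q_K²). Setting ∂π_K/∂q_K = 0: 73 - 4q_K - (q_E) = 0.
Echo's profit: π_E = (145 - Q)q_E - (27q_E + (1/2)q_E²). Setting ∂π_E/∂q_E = 0: 118 - 3q_E - (q_K) = 0.
So q_K = (73 - q_E)/4 and q_E = (118 - q_K)/3.
Substituting one into the other gives q_K = 101/11 and q_E = 399/11.
Total output Q = 101/11 + 399/11 = 500/11.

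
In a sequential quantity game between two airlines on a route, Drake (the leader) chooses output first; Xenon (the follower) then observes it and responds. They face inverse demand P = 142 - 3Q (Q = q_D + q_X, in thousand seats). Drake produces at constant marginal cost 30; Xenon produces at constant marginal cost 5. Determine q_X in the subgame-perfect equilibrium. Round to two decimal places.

The follower Xenon best-responds to any q_D: π_X = (142 - 3Q)q_X - 5q_X.
Follower FOC: 137 - 3q_D - 6q_X = 0, so q_X(q_D) = (137 - 3q_D)/6.
The leader anticipates this reaction. Substituting into P = 142 - 3Q gives P = 147/2 - (3/2)q_D, so π_D = (147/2 - (3/2)q_D)q_D - 30q_D.
Leader FOC: 87/2 - 3q_D = 0, so q_D = 29/2.
Then q_X = (137 - 3·(29/2))/6 = 187/12.

15.58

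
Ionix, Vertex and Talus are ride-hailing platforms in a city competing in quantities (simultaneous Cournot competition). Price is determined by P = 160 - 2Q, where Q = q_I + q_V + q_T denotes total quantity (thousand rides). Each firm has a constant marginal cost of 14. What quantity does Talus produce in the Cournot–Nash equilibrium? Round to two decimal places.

A representative firm's profit is π_i = q_i(160 - 2Q) - 14q_i.
First-order condition (treating rivals' output as given): 146 - 4q_i - 2·Σ_{j≠i} q_j = 0.
With identical firms every q_j equals q_i, so Σ_{j≠i} q_j = 2q_i and 146 = 8q_i, giving q_i = 73/4.

18.25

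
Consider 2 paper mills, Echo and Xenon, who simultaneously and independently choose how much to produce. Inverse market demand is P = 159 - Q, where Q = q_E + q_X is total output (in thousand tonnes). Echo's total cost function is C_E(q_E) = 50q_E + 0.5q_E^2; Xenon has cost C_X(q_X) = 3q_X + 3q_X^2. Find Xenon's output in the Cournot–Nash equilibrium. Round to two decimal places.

15.61

Echo's profit: π_E = (159 - Q)q_E - (50q_E + (1/2)q_E²). Setting ∂π_E/∂q_E = 0: 109 - 3q_E - (q_X) = 0.
Xenon's profit: π_X = (159 - Q)q_X - (3q_X + 3q_X²). Setting ∂π_X/∂q_X = 0: 156 - 8q_X - (q_E) = 0.
Best responses: q_E = (109 - q_X)/3, q_X = (156 - q_E)/8.
Substituting one into the other gives q_E = 716/23 and q_X = 359/23.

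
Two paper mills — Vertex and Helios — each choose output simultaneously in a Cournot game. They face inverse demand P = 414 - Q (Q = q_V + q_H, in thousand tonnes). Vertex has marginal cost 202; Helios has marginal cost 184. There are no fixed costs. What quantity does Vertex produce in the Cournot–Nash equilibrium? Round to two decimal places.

Vertex's profit: π_V = (414 - Q)q_V - (202q_V). Setting ∂π_V/∂q_V = 0: 212 - 2q_V - (q_H) = 0.
Helios's first-order condition: 230 - 2q_H - (q_V) = 0.
So q_V = (212 - q_H)/2 and q_H = (230 - q_V)/2.
Substituting one into the other gives q_V = 194/3 and q_H = 248/3.

64.67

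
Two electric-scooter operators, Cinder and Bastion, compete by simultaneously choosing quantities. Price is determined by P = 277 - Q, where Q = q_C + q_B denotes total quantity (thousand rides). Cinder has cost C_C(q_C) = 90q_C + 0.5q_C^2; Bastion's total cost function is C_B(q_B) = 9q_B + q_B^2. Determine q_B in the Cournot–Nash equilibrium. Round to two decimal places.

Cinder's profit: π_C = (277 - Q)q_C - (90q_C + (1/2)q_C²). Setting ∂π_C/∂q_C = 0: 187 - 3q_C - (q_B) = 0.
Bastion's profit: π_B = (277 - Q)q_B - (9q_B + q_B²). Setting ∂π_B/∂q_B = 0: 268 - 4q_B - (q_C) = 0.
So q_C = (187 - q_B)/3 and q_B = (268 - q_C)/4.
Solving the pair: q_C = 480/11, q_B = 617/11.

56.09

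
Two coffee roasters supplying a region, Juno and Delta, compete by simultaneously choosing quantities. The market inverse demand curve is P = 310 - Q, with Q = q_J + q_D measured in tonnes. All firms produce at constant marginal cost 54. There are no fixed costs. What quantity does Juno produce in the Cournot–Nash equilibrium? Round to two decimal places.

A representative firm's profit is π_i = q_i(310 - Q) - 54q_i.
Setting ∂π_i/∂q_i = 0 with rivals' quantities fixed: 256 - 2q_i - q_j = 0.
By symmetry each firm produces the same amount; substituting q_j = q_i yields q_i = 256/3.

85.33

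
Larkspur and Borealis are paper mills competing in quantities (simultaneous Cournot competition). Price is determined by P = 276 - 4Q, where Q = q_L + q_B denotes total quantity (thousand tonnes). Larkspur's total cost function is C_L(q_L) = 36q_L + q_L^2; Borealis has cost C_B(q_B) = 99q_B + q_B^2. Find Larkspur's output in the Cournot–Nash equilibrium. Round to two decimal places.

20.14

Larkspur's profit: π_L = (276 - 4Q)q_L - (36q_L + q_L²). Setting ∂π_L/∂q_L = 0: 240 - 10q_L - 4(q_B) = 0.
Borealis's first-order condition: 177 - 10q_B - 4(q_L) = 0.
Rearranging gives the reaction functions q_L = (240 - 4q_B)/10 and q_B = (177 - 4q_L)/10.
Solving the pair: q_L = 141/7, q_B = 135/14.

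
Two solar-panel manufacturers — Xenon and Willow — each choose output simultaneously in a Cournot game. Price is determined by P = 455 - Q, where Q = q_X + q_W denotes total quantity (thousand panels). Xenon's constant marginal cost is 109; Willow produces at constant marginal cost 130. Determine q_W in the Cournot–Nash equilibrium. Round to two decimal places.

101.33

Xenon's profit: π_X = (455 - Q)q_X - (109q_X). Setting ∂π_X/∂q_X = 0: 346 - 2q_X - (q_W) = 0.
Willow's first-order condition: 325 - 2q_W - (q_X) = 0.
So q_X = (346 - q_W)/2 and q_W = (325 - q_X)/2.
Solving the pair: q_X = 367/3, q_W = 304/3.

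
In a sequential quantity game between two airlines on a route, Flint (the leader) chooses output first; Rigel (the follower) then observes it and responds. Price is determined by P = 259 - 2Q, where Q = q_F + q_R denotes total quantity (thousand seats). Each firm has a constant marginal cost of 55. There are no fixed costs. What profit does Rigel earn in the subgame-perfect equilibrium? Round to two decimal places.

Solve by backward induction. Given q_F, the follower Rigel maximises π_R = (259 - 2q_F - 2q_R)q_R - 55q_R.
Follower FOC: 204 - 2q_F - 4q_R = 0, so q_R(q_F) = (204 - 2q_F)/4.
The leader anticipates this reaction. Substituting into P = 259 - 2Q gives P = 157 - q_F, so π_F = (157 - q_F)q_F - 55q_F.
Maximising: ∂π_F/∂q_F = 102 - 2q_F = 0, giving q_F = 51.
Then q_R = (204 - 2·51)/4 = 51/2.
Price P = 259 - 2·(153/2) = 106.
Rigel's profit: (106 - 55)·(51/2) = 1300.5000.

1300.50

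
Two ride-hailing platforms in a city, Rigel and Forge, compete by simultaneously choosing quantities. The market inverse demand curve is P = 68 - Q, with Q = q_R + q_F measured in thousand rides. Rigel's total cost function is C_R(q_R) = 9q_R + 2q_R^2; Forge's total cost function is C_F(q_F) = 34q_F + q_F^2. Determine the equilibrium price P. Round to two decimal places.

52.91

Rigel's profit: π_R = (68 - Q)q_R - (9q_R + 2q_R²). Setting ∂π_R/∂q_R = 0: 59 - 6q_R - (q_F) = 0.
Forge's profit: π_F = (68 - Q)q_F - (34q_F + q_F²). Setting ∂π_F/∂q_F = 0: 34 - 4q_F - (q_R) = 0.
So q_R = (59 - q_F)/6 and q_F = (34 - q_R)/4.
Substituting one into the other gives q_R = 202/23 and q_F = 145/23.
Total output Q = 347/23, so price P = 68 - 347/23 = 1217/23.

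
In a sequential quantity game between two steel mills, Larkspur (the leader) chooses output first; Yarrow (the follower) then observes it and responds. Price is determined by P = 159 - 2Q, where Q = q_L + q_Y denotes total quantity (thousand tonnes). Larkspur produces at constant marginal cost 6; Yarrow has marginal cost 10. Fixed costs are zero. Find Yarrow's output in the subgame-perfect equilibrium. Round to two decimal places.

17.63

The follower Yarrow best-responds to any q_L: π_Y = (159 - 2Q)q_Y - 10q_Y.
∂π_Y/∂q_Y = 149 - 2q_L - 4q_Y = 0 gives the reaction function q_Y = (149 - 2q_L)/4.
The leader anticipates this reaction. Substituting into P = 159 - 2Q gives P = 169/2 - q_L, so π_L = (169/2 - q_L)q_L - 6q_L.
The leader's first-order condition 157/2 - 2q_L = 0 yields q_L = 157/4.
Then q_Y = (149 - 2·(157/4))/4 = 141/8.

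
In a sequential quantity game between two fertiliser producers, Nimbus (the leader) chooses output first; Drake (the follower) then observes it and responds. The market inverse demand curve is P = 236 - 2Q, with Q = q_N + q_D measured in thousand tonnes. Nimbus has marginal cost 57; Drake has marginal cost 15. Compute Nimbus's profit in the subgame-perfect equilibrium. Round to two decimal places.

The follower Drake best-responds to any q_N: π_D = (236 - 2Q)q_D - 15q_D.
Follower FOC: 221 - 2q_N - 4q_D = 0, so q_D(q_N) = (221 - 2q_N)/4.
Nimbus substitutes q_D(q_N) into its own profit: π_N = q_N(236 - 2q_N - (221 - 2q_N)/2) - 57q_N = (251/2 - q_N)q_N - 57q_N.
Maximising: ∂π_N/∂q_N = 137/2 - 2q_N = 0, giving q_N = 137/4.
Then q_D = (221 - 2·(137/4))/4 = 305/8.
Price P = 236 - 2·(579/8) = 365/4.
Nimbus's profit: (365/4 - 57)·(137/4) = 1173.0625.

1173.06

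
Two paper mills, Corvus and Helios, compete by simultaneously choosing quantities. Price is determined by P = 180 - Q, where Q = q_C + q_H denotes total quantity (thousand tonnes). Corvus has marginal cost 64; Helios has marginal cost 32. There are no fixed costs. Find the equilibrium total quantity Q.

Corvus's profit: π_C = (180 - Q)q_C - (64q_C). Setting ∂π_C/∂q_C = 0: 116 - 2q_C - (q_H) = 0.
Helios's profit: π_H = (180 - Q)q_H - (32q_H). Setting ∂π_H/∂q_H = 0: 148 - 2q_H - (q_C) = 0.
So q_C = (116 - q_H)/2 and q_H = (148 - q_C)/2.
Solving the pair: q_C = 28, q_H = 60.
Total output Q = 28 + 60 = 88.

88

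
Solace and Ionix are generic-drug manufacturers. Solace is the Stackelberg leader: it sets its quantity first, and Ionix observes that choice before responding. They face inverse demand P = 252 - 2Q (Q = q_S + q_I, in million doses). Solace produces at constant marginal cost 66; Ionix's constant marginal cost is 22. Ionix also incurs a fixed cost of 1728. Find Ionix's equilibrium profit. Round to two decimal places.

The follower Ionix best-responds to any q_S: π_I = (252 - 2Q)q_I - 22q_I.
Follower FOC: 230 - 2q_S - 4q_I = 0, so q_I(q_S) = (230 - 2q_S)/4.
Solace substitutes q_I(q_S) into its own profit: π_S = q_S(252 - 2q_S - (230 - 2q_S)/2) - 66q_S = (137 - q_S)q_S - 66q_S.
Maximising: ∂π_S/∂q_S = 71 - 2q_S = 0, giving q_S = 71/2.
Then q_I = (230 - 2·(71/2))/4 = 159/4.
Price P = 252 - 2·(301/4) = 203/2.
Ionix's profit: (203/2 - 22)·(159/4) - 1728 = 1432.1250.

1432.13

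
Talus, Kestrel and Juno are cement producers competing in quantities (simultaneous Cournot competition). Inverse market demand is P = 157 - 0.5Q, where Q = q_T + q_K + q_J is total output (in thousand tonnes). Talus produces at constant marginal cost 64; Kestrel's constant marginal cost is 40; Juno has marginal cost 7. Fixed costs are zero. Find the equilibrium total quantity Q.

Talus's profit: π_T = (157 - 0.5Q)q_T - (64q_T). Setting ∂π_T/∂q_T = 0: 93 - q_T - (1/2)(q_K + q_J) = 0.
Kestrel's first-order condition: 117 - q_K - (1/2)(q_T + q_J) = 0.
Juno's first-order condition: 150 - q_J - (1/2)(q_T + q_K) = 0.
Summing all 3 equations gives 360 − 2Q = 0, hence Q = 180.
Back-substituting: q_T = (93 − 90)/(1/2) = 6, q_K = (117 − 90)/(1/2) = 54, q_J = (150 − 90)/(1/2) = 120.
Total output Q = 6 + 54 + 120 = 180.

180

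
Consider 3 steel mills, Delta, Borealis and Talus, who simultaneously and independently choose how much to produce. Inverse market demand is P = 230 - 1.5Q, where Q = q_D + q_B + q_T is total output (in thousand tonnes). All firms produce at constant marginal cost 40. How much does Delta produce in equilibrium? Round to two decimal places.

31.67

A representative firm's profit is π_i = q_i(230 - 1.5Q) - 40q_i.
First-order condition (treating rivals' output as given): 190 - 3q_i - (3/2)·Σ_{j≠i} q_j = 0.
With identical firms every q_j equals q_i, so Σ_{j≠i} q_j = 2q_i and 190 = 6q_i, giving q_i = 95/3.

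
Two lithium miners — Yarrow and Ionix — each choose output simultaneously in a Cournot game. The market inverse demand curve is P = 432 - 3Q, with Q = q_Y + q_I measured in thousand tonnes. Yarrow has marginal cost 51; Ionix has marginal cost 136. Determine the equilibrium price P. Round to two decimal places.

Yarrow's profit: π_Y = (432 - 3Q)q_Y - (51q_Y). Setting ∂π_Y/∂q_Y = 0: 381 - 6q_Y - 3(q_I) = 0.
Ionix's first-order condition: 296 - 6q_I - 3(q_Y) = 0.
So q_Y = (381 - 3q_I)/6 and q_I = (296 - 3q_Y)/6.
Substituting one into the other gives q_Y = 466/9 and q_I = 211/9.
Total output Q = 677/9, so price P = 432 - 3·(677/9) = 619/3.

206.33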